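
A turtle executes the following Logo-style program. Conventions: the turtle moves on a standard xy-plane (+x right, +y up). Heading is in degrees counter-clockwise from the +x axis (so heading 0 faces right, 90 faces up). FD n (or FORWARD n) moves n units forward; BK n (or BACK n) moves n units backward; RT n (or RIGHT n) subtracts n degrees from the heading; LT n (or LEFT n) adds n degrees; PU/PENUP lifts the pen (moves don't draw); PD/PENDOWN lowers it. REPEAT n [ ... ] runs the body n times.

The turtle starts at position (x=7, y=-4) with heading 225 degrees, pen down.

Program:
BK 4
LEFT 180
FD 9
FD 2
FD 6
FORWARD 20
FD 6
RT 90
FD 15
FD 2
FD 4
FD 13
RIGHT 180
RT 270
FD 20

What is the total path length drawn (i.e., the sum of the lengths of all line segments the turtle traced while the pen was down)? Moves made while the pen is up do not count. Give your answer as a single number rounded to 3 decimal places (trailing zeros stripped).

Executing turtle program step by step:
Start: pos=(7,-4), heading=225, pen down
BK 4: (7,-4) -> (9.828,-1.172) [heading=225, draw]
LT 180: heading 225 -> 45
FD 9: (9.828,-1.172) -> (16.192,5.192) [heading=45, draw]
FD 2: (16.192,5.192) -> (17.607,6.607) [heading=45, draw]
FD 6: (17.607,6.607) -> (21.849,10.849) [heading=45, draw]
FD 20: (21.849,10.849) -> (35.991,24.991) [heading=45, draw]
FD 6: (35.991,24.991) -> (40.234,29.234) [heading=45, draw]
RT 90: heading 45 -> 315
FD 15: (40.234,29.234) -> (50.841,18.627) [heading=315, draw]
FD 2: (50.841,18.627) -> (52.255,17.213) [heading=315, draw]
FD 4: (52.255,17.213) -> (55.083,14.385) [heading=315, draw]
FD 13: (55.083,14.385) -> (64.276,5.192) [heading=315, draw]
RT 180: heading 315 -> 135
RT 270: heading 135 -> 225
FD 20: (64.276,5.192) -> (50.134,-8.95) [heading=225, draw]
Final: pos=(50.134,-8.95), heading=225, 11 segment(s) drawn

Segment lengths:
  seg 1: (7,-4) -> (9.828,-1.172), length = 4
  seg 2: (9.828,-1.172) -> (16.192,5.192), length = 9
  seg 3: (16.192,5.192) -> (17.607,6.607), length = 2
  seg 4: (17.607,6.607) -> (21.849,10.849), length = 6
  seg 5: (21.849,10.849) -> (35.991,24.991), length = 20
  seg 6: (35.991,24.991) -> (40.234,29.234), length = 6
  seg 7: (40.234,29.234) -> (50.841,18.627), length = 15
  seg 8: (50.841,18.627) -> (52.255,17.213), length = 2
  seg 9: (52.255,17.213) -> (55.083,14.385), length = 4
  seg 10: (55.083,14.385) -> (64.276,5.192), length = 13
  seg 11: (64.276,5.192) -> (50.134,-8.95), length = 20
Total = 101

Answer: 101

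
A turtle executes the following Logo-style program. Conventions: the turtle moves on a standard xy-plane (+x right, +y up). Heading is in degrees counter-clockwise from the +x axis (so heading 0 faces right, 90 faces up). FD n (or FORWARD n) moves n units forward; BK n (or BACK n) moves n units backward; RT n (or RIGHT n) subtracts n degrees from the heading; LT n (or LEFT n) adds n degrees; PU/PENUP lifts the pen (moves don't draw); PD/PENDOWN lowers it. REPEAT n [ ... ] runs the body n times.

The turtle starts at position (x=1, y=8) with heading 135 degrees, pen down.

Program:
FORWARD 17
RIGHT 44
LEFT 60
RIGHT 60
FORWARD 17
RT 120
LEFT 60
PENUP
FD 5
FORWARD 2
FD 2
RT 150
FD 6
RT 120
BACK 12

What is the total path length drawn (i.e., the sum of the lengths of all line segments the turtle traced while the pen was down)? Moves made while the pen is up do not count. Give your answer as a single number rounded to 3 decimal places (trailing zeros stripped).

Answer: 34

Derivation:
Executing turtle program step by step:
Start: pos=(1,8), heading=135, pen down
FD 17: (1,8) -> (-11.021,20.021) [heading=135, draw]
RT 44: heading 135 -> 91
LT 60: heading 91 -> 151
RT 60: heading 151 -> 91
FD 17: (-11.021,20.021) -> (-11.318,37.018) [heading=91, draw]
RT 120: heading 91 -> 331
LT 60: heading 331 -> 31
PU: pen up
FD 5: (-11.318,37.018) -> (-7.032,39.593) [heading=31, move]
FD 2: (-7.032,39.593) -> (-5.317,40.623) [heading=31, move]
FD 2: (-5.317,40.623) -> (-3.603,41.654) [heading=31, move]
RT 150: heading 31 -> 241
FD 6: (-3.603,41.654) -> (-6.512,36.406) [heading=241, move]
RT 120: heading 241 -> 121
BK 12: (-6.512,36.406) -> (-0.331,26.12) [heading=121, move]
Final: pos=(-0.331,26.12), heading=121, 2 segment(s) drawn

Segment lengths:
  seg 1: (1,8) -> (-11.021,20.021), length = 17
  seg 2: (-11.021,20.021) -> (-11.318,37.018), length = 17
Total = 34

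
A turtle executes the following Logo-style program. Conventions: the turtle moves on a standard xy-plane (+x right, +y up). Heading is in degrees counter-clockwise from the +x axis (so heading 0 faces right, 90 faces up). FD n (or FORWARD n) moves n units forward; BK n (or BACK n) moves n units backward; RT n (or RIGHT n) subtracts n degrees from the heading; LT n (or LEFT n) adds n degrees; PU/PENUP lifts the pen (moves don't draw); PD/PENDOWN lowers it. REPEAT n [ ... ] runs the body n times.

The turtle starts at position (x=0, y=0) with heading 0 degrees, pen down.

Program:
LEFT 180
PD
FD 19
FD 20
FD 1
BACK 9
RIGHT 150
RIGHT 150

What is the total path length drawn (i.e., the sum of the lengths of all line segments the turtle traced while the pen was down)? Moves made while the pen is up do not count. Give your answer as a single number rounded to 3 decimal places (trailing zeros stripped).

Answer: 49

Derivation:
Executing turtle program step by step:
Start: pos=(0,0), heading=0, pen down
LT 180: heading 0 -> 180
PD: pen down
FD 19: (0,0) -> (-19,0) [heading=180, draw]
FD 20: (-19,0) -> (-39,0) [heading=180, draw]
FD 1: (-39,0) -> (-40,0) [heading=180, draw]
BK 9: (-40,0) -> (-31,0) [heading=180, draw]
RT 150: heading 180 -> 30
RT 150: heading 30 -> 240
Final: pos=(-31,0), heading=240, 4 segment(s) drawn

Segment lengths:
  seg 1: (0,0) -> (-19,0), length = 19
  seg 2: (-19,0) -> (-39,0), length = 20
  seg 3: (-39,0) -> (-40,0), length = 1
  seg 4: (-40,0) -> (-31,0), length = 9
Total = 49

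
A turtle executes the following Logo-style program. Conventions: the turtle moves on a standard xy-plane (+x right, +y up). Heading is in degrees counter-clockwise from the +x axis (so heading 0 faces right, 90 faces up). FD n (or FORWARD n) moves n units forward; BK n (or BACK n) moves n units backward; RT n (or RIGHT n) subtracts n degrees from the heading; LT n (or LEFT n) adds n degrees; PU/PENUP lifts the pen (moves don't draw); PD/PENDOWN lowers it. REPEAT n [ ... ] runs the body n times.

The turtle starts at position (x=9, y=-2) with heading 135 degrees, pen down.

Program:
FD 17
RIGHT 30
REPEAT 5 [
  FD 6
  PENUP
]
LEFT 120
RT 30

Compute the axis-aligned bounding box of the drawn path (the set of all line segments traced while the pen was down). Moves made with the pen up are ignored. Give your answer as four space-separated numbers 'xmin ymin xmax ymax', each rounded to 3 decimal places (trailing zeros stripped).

Executing turtle program step by step:
Start: pos=(9,-2), heading=135, pen down
FD 17: (9,-2) -> (-3.021,10.021) [heading=135, draw]
RT 30: heading 135 -> 105
REPEAT 5 [
  -- iteration 1/5 --
  FD 6: (-3.021,10.021) -> (-4.574,15.816) [heading=105, draw]
  PU: pen up
  -- iteration 2/5 --
  FD 6: (-4.574,15.816) -> (-6.127,21.612) [heading=105, move]
  PU: pen up
  -- iteration 3/5 --
  FD 6: (-6.127,21.612) -> (-7.68,27.407) [heading=105, move]
  PU: pen up
  -- iteration 4/5 --
  FD 6: (-7.68,27.407) -> (-9.232,33.203) [heading=105, move]
  PU: pen up
  -- iteration 5/5 --
  FD 6: (-9.232,33.203) -> (-10.785,38.999) [heading=105, move]
  PU: pen up
]
LT 120: heading 105 -> 225
RT 30: heading 225 -> 195
Final: pos=(-10.785,38.999), heading=195, 2 segment(s) drawn

Segment endpoints: x in {-4.574, -3.021, 9}, y in {-2, 10.021, 15.816}
xmin=-4.574, ymin=-2, xmax=9, ymax=15.816

Answer: -4.574 -2 9 15.816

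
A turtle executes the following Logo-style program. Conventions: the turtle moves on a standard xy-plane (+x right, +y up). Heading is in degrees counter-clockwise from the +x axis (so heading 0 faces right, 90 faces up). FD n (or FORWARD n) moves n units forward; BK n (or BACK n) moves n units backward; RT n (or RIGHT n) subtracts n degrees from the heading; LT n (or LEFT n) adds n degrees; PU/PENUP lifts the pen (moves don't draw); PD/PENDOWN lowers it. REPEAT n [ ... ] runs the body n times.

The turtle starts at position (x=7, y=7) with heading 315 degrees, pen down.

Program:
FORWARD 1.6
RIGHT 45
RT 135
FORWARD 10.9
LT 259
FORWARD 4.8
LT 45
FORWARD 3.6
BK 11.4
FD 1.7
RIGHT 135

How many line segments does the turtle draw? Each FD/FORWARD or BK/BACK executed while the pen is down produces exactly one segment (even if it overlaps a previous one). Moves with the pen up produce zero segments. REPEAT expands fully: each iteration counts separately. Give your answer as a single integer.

Answer: 6

Derivation:
Executing turtle program step by step:
Start: pos=(7,7), heading=315, pen down
FD 1.6: (7,7) -> (8.131,5.869) [heading=315, draw]
RT 45: heading 315 -> 270
RT 135: heading 270 -> 135
FD 10.9: (8.131,5.869) -> (0.424,13.576) [heading=135, draw]
LT 259: heading 135 -> 34
FD 4.8: (0.424,13.576) -> (4.403,16.26) [heading=34, draw]
LT 45: heading 34 -> 79
FD 3.6: (4.403,16.26) -> (5.09,19.794) [heading=79, draw]
BK 11.4: (5.09,19.794) -> (2.915,8.604) [heading=79, draw]
FD 1.7: (2.915,8.604) -> (3.239,10.272) [heading=79, draw]
RT 135: heading 79 -> 304
Final: pos=(3.239,10.272), heading=304, 6 segment(s) drawn
Segments drawn: 6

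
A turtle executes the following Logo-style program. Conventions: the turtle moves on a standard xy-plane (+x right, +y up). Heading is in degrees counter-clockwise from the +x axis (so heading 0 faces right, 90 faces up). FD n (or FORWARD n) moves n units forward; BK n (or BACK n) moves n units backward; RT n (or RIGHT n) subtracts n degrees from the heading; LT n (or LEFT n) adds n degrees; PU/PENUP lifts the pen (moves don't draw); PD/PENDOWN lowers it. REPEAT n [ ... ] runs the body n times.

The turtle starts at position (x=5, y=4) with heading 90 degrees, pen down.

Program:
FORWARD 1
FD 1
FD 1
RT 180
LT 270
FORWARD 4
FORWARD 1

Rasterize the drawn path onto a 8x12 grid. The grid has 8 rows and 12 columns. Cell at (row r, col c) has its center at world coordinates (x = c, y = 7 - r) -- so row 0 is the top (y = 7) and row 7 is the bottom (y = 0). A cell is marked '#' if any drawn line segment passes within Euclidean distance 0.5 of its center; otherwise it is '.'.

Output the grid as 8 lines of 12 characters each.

Segment 0: (5,4) -> (5,5)
Segment 1: (5,5) -> (5,6)
Segment 2: (5,6) -> (5,7)
Segment 3: (5,7) -> (1,7)
Segment 4: (1,7) -> (0,7)

Answer: ######......
.....#......
.....#......
.....#......
............
............
............
............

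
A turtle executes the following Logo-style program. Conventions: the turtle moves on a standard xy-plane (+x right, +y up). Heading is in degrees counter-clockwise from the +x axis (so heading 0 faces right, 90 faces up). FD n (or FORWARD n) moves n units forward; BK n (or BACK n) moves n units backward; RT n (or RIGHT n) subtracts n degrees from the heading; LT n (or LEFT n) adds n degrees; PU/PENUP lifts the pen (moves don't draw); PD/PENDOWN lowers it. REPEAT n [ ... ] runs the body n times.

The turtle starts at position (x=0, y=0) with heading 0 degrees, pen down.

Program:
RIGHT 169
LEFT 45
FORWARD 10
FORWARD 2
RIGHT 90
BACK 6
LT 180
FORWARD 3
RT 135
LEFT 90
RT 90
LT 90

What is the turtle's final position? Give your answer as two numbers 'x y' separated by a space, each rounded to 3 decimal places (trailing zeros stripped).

Executing turtle program step by step:
Start: pos=(0,0), heading=0, pen down
RT 169: heading 0 -> 191
LT 45: heading 191 -> 236
FD 10: (0,0) -> (-5.592,-8.29) [heading=236, draw]
FD 2: (-5.592,-8.29) -> (-6.71,-9.948) [heading=236, draw]
RT 90: heading 236 -> 146
BK 6: (-6.71,-9.948) -> (-1.736,-13.304) [heading=146, draw]
LT 180: heading 146 -> 326
FD 3: (-1.736,-13.304) -> (0.751,-14.981) [heading=326, draw]
RT 135: heading 326 -> 191
LT 90: heading 191 -> 281
RT 90: heading 281 -> 191
LT 90: heading 191 -> 281
Final: pos=(0.751,-14.981), heading=281, 4 segment(s) drawn

Answer: 0.751 -14.981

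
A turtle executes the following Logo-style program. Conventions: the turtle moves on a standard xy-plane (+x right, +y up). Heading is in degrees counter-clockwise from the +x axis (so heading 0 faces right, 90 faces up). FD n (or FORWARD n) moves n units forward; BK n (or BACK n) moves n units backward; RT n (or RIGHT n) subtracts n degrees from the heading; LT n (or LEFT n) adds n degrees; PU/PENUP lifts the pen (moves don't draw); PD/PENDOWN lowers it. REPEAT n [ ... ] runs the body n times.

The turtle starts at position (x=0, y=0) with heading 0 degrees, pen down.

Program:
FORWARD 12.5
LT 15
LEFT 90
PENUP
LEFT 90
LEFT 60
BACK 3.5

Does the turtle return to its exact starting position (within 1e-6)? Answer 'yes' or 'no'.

Answer: no

Derivation:
Executing turtle program step by step:
Start: pos=(0,0), heading=0, pen down
FD 12.5: (0,0) -> (12.5,0) [heading=0, draw]
LT 15: heading 0 -> 15
LT 90: heading 15 -> 105
PU: pen up
LT 90: heading 105 -> 195
LT 60: heading 195 -> 255
BK 3.5: (12.5,0) -> (13.406,3.381) [heading=255, move]
Final: pos=(13.406,3.381), heading=255, 1 segment(s) drawn

Start position: (0, 0)
Final position: (13.406, 3.381)
Distance = 13.826; >= 1e-6 -> NOT closed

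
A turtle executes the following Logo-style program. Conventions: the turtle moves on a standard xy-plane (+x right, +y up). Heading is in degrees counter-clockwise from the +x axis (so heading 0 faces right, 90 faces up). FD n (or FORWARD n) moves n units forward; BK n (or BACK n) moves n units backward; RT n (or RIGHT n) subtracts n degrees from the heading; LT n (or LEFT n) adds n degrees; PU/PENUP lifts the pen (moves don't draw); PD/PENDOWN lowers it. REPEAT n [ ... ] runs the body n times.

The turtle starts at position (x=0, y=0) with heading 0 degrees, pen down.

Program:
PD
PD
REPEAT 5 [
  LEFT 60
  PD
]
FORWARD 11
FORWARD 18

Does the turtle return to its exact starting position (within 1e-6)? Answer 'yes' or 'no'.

Answer: no

Derivation:
Executing turtle program step by step:
Start: pos=(0,0), heading=0, pen down
PD: pen down
PD: pen down
REPEAT 5 [
  -- iteration 1/5 --
  LT 60: heading 0 -> 60
  PD: pen down
  -- iteration 2/5 --
  LT 60: heading 60 -> 120
  PD: pen down
  -- iteration 3/5 --
  LT 60: heading 120 -> 180
  PD: pen down
  -- iteration 4/5 --
  LT 60: heading 180 -> 240
  PD: pen down
  -- iteration 5/5 --
  LT 60: heading 240 -> 300
  PD: pen down
]
FD 11: (0,0) -> (5.5,-9.526) [heading=300, draw]
FD 18: (5.5,-9.526) -> (14.5,-25.115) [heading=300, draw]
Final: pos=(14.5,-25.115), heading=300, 2 segment(s) drawn

Start position: (0, 0)
Final position: (14.5, -25.115)
Distance = 29; >= 1e-6 -> NOT closed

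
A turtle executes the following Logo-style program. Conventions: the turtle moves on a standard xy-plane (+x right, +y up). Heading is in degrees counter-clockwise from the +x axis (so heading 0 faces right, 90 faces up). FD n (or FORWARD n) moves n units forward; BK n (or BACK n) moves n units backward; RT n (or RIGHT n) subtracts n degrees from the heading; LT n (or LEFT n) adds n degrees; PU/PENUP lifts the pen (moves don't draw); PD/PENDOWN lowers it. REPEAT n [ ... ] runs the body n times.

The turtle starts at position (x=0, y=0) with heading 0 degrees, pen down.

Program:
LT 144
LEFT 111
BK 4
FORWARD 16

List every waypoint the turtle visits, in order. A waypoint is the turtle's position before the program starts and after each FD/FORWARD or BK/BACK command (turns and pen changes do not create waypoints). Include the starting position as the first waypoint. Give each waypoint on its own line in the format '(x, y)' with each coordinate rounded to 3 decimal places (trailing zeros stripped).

Answer: (0, 0)
(1.035, 3.864)
(-3.106, -11.591)

Derivation:
Executing turtle program step by step:
Start: pos=(0,0), heading=0, pen down
LT 144: heading 0 -> 144
LT 111: heading 144 -> 255
BK 4: (0,0) -> (1.035,3.864) [heading=255, draw]
FD 16: (1.035,3.864) -> (-3.106,-11.591) [heading=255, draw]
Final: pos=(-3.106,-11.591), heading=255, 2 segment(s) drawn
Waypoints (3 total):
(0, 0)
(1.035, 3.864)
(-3.106, -11.591)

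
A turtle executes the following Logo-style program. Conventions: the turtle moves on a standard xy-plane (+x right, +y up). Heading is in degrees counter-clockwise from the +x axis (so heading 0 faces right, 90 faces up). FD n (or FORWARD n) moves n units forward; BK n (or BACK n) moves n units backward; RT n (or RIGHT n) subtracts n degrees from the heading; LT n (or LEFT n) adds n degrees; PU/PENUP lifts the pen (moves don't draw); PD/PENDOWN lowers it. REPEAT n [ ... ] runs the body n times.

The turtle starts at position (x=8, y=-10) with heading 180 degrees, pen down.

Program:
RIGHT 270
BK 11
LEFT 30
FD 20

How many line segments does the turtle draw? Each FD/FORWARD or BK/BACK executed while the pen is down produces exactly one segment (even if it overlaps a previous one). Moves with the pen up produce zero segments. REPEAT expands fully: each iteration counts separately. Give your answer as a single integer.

Executing turtle program step by step:
Start: pos=(8,-10), heading=180, pen down
RT 270: heading 180 -> 270
BK 11: (8,-10) -> (8,1) [heading=270, draw]
LT 30: heading 270 -> 300
FD 20: (8,1) -> (18,-16.321) [heading=300, draw]
Final: pos=(18,-16.321), heading=300, 2 segment(s) drawn
Segments drawn: 2

Answer: 2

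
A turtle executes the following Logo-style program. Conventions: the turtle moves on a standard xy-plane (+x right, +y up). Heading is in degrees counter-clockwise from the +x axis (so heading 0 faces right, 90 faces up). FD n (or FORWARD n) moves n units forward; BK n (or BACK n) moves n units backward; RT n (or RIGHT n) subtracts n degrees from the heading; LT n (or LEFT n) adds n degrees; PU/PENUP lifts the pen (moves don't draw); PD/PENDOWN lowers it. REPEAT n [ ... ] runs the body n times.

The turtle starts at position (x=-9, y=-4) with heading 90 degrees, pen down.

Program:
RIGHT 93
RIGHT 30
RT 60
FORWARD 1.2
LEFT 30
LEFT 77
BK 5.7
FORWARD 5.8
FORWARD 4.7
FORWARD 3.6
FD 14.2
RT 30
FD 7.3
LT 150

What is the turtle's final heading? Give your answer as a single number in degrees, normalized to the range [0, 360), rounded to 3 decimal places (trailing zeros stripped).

Answer: 134

Derivation:
Executing turtle program step by step:
Start: pos=(-9,-4), heading=90, pen down
RT 93: heading 90 -> 357
RT 30: heading 357 -> 327
RT 60: heading 327 -> 267
FD 1.2: (-9,-4) -> (-9.063,-5.198) [heading=267, draw]
LT 30: heading 267 -> 297
LT 77: heading 297 -> 14
BK 5.7: (-9.063,-5.198) -> (-14.593,-6.577) [heading=14, draw]
FD 5.8: (-14.593,-6.577) -> (-8.966,-5.174) [heading=14, draw]
FD 4.7: (-8.966,-5.174) -> (-4.405,-4.037) [heading=14, draw]
FD 3.6: (-4.405,-4.037) -> (-0.912,-3.166) [heading=14, draw]
FD 14.2: (-0.912,-3.166) -> (12.866,0.269) [heading=14, draw]
RT 30: heading 14 -> 344
FD 7.3: (12.866,0.269) -> (19.883,-1.743) [heading=344, draw]
LT 150: heading 344 -> 134
Final: pos=(19.883,-1.743), heading=134, 7 segment(s) drawn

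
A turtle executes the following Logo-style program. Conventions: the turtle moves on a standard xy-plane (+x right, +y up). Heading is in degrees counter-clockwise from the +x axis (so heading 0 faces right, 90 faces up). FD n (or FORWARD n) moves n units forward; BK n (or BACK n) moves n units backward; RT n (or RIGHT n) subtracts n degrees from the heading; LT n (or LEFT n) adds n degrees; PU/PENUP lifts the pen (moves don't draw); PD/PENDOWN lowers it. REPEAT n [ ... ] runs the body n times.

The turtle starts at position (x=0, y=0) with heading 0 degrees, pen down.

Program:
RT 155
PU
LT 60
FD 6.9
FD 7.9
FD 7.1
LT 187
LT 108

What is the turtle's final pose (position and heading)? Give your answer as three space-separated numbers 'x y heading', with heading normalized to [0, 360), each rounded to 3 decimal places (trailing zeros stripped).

Executing turtle program step by step:
Start: pos=(0,0), heading=0, pen down
RT 155: heading 0 -> 205
PU: pen up
LT 60: heading 205 -> 265
FD 6.9: (0,0) -> (-0.601,-6.874) [heading=265, move]
FD 7.9: (-0.601,-6.874) -> (-1.29,-14.744) [heading=265, move]
FD 7.1: (-1.29,-14.744) -> (-1.909,-21.817) [heading=265, move]
LT 187: heading 265 -> 92
LT 108: heading 92 -> 200
Final: pos=(-1.909,-21.817), heading=200, 0 segment(s) drawn

Answer: -1.909 -21.817 200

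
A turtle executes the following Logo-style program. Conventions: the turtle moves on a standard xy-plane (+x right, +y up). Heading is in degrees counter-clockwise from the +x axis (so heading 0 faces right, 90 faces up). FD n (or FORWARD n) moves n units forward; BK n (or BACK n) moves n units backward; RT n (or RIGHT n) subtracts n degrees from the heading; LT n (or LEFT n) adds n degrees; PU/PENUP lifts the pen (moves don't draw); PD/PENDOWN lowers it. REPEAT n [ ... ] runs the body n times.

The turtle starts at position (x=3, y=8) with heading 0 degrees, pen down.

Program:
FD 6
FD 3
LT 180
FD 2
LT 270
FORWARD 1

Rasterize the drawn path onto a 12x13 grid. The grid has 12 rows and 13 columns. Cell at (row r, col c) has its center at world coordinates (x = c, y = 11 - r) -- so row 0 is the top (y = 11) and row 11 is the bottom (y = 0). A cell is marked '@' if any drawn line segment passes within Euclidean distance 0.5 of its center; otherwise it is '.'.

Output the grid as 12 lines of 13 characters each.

Segment 0: (3,8) -> (9,8)
Segment 1: (9,8) -> (12,8)
Segment 2: (12,8) -> (10,8)
Segment 3: (10,8) -> (10,9)

Answer: .............
.............
..........@..
...@@@@@@@@@@
.............
.............
.............
.............
.............
.............
.............
.............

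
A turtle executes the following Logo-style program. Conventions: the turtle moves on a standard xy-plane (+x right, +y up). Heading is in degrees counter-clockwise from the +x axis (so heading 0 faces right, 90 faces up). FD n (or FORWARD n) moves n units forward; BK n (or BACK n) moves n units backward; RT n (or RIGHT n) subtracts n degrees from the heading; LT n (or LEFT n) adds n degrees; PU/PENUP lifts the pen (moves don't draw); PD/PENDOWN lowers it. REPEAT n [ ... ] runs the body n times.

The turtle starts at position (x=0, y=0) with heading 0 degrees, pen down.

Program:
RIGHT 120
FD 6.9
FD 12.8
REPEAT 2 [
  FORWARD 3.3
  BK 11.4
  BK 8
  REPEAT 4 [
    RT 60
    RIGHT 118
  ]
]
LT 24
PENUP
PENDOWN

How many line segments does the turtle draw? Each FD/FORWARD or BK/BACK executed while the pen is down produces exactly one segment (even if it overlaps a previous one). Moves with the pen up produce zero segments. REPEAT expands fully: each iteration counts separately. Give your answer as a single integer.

Answer: 8

Derivation:
Executing turtle program step by step:
Start: pos=(0,0), heading=0, pen down
RT 120: heading 0 -> 240
FD 6.9: (0,0) -> (-3.45,-5.976) [heading=240, draw]
FD 12.8: (-3.45,-5.976) -> (-9.85,-17.061) [heading=240, draw]
REPEAT 2 [
  -- iteration 1/2 --
  FD 3.3: (-9.85,-17.061) -> (-11.5,-19.919) [heading=240, draw]
  BK 11.4: (-11.5,-19.919) -> (-5.8,-10.046) [heading=240, draw]
  BK 8: (-5.8,-10.046) -> (-1.8,-3.118) [heading=240, draw]
  REPEAT 4 [
    -- iteration 1/4 --
    RT 60: heading 240 -> 180
    RT 118: heading 180 -> 62
    -- iteration 2/4 --
    RT 60: heading 62 -> 2
    RT 118: heading 2 -> 244
    -- iteration 3/4 --
    RT 60: heading 244 -> 184
    RT 118: heading 184 -> 66
    -- iteration 4/4 --
    RT 60: heading 66 -> 6
    RT 118: heading 6 -> 248
  ]
  -- iteration 2/2 --
  FD 3.3: (-1.8,-3.118) -> (-3.036,-6.177) [heading=248, draw]
  BK 11.4: (-3.036,-6.177) -> (1.234,4.392) [heading=248, draw]
  BK 8: (1.234,4.392) -> (4.231,11.81) [heading=248, draw]
  REPEAT 4 [
    -- iteration 1/4 --
    RT 60: heading 248 -> 188
    RT 118: heading 188 -> 70
    -- iteration 2/4 --
    RT 60: heading 70 -> 10
    RT 118: heading 10 -> 252
    -- iteration 3/4 --
    RT 60: heading 252 -> 192
    RT 118: heading 192 -> 74
    -- iteration 4/4 --
    RT 60: heading 74 -> 14
    RT 118: heading 14 -> 256
  ]
]
LT 24: heading 256 -> 280
PU: pen up
PD: pen down
Final: pos=(4.231,11.81), heading=280, 8 segment(s) drawn
Segments drawn: 8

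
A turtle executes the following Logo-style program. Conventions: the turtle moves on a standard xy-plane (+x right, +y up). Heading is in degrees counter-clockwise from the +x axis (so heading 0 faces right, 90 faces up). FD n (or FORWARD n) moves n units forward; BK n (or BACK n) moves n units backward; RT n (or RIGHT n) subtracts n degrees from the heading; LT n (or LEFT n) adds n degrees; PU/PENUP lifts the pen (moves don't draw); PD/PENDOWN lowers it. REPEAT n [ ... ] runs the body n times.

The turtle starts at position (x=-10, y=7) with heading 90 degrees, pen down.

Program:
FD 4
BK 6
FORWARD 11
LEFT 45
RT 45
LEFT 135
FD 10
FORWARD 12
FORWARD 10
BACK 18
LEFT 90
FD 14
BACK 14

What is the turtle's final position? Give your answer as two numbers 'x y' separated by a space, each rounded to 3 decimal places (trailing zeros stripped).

Answer: -19.899 6.101

Derivation:
Executing turtle program step by step:
Start: pos=(-10,7), heading=90, pen down
FD 4: (-10,7) -> (-10,11) [heading=90, draw]
BK 6: (-10,11) -> (-10,5) [heading=90, draw]
FD 11: (-10,5) -> (-10,16) [heading=90, draw]
LT 45: heading 90 -> 135
RT 45: heading 135 -> 90
LT 135: heading 90 -> 225
FD 10: (-10,16) -> (-17.071,8.929) [heading=225, draw]
FD 12: (-17.071,8.929) -> (-25.556,0.444) [heading=225, draw]
FD 10: (-25.556,0.444) -> (-32.627,-6.627) [heading=225, draw]
BK 18: (-32.627,-6.627) -> (-19.899,6.101) [heading=225, draw]
LT 90: heading 225 -> 315
FD 14: (-19.899,6.101) -> (-10,-3.799) [heading=315, draw]
BK 14: (-10,-3.799) -> (-19.899,6.101) [heading=315, draw]
Final: pos=(-19.899,6.101), heading=315, 9 segment(s) drawn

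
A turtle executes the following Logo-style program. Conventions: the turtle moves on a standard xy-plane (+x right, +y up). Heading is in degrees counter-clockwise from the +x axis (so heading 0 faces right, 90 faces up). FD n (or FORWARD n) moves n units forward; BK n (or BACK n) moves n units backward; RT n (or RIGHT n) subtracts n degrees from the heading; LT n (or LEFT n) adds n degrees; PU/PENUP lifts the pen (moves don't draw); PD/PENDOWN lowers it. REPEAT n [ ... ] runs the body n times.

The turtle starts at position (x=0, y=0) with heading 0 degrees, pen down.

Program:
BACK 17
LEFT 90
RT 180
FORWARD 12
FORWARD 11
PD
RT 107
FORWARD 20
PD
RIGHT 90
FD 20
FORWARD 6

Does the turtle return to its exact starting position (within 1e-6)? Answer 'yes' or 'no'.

Answer: no

Derivation:
Executing turtle program step by step:
Start: pos=(0,0), heading=0, pen down
BK 17: (0,0) -> (-17,0) [heading=0, draw]
LT 90: heading 0 -> 90
RT 180: heading 90 -> 270
FD 12: (-17,0) -> (-17,-12) [heading=270, draw]
FD 11: (-17,-12) -> (-17,-23) [heading=270, draw]
PD: pen down
RT 107: heading 270 -> 163
FD 20: (-17,-23) -> (-36.126,-17.153) [heading=163, draw]
PD: pen down
RT 90: heading 163 -> 73
FD 20: (-36.126,-17.153) -> (-30.279,1.974) [heading=73, draw]
FD 6: (-30.279,1.974) -> (-28.524,7.711) [heading=73, draw]
Final: pos=(-28.524,7.711), heading=73, 6 segment(s) drawn

Start position: (0, 0)
Final position: (-28.524, 7.711)
Distance = 29.548; >= 1e-6 -> NOT closed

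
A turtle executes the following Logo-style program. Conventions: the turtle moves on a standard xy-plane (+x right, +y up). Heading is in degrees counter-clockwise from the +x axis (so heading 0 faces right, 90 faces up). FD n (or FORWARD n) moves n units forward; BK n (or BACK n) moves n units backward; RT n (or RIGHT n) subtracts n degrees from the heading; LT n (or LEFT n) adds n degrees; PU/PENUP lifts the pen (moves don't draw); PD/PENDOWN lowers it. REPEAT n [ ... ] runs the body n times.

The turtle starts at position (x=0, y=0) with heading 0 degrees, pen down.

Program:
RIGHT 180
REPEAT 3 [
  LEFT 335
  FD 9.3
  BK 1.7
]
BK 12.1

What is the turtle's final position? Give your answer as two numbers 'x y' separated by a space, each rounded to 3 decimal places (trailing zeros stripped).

Answer: -10.608 4.687

Derivation:
Executing turtle program step by step:
Start: pos=(0,0), heading=0, pen down
RT 180: heading 0 -> 180
REPEAT 3 [
  -- iteration 1/3 --
  LT 335: heading 180 -> 155
  FD 9.3: (0,0) -> (-8.429,3.93) [heading=155, draw]
  BK 1.7: (-8.429,3.93) -> (-6.888,3.212) [heading=155, draw]
  -- iteration 2/3 --
  LT 335: heading 155 -> 130
  FD 9.3: (-6.888,3.212) -> (-12.866,10.336) [heading=130, draw]
  BK 1.7: (-12.866,10.336) -> (-11.773,9.034) [heading=130, draw]
  -- iteration 3/3 --
  LT 335: heading 130 -> 105
  FD 9.3: (-11.773,9.034) -> (-14.18,18.017) [heading=105, draw]
  BK 1.7: (-14.18,18.017) -> (-13.74,16.375) [heading=105, draw]
]
BK 12.1: (-13.74,16.375) -> (-10.608,4.687) [heading=105, draw]
Final: pos=(-10.608,4.687), heading=105, 7 segment(s) drawn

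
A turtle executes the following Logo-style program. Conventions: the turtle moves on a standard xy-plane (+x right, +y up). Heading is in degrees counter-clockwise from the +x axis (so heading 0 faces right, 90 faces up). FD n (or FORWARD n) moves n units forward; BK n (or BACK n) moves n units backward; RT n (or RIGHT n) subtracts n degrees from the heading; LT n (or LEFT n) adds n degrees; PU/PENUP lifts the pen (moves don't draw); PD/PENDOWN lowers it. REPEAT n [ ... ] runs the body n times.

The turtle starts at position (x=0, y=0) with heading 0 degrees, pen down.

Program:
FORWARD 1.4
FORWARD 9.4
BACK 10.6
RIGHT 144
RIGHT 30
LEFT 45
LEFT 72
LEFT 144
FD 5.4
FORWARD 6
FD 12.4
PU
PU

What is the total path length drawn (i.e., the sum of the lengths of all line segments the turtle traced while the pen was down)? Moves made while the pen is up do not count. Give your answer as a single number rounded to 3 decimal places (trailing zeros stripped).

Executing turtle program step by step:
Start: pos=(0,0), heading=0, pen down
FD 1.4: (0,0) -> (1.4,0) [heading=0, draw]
FD 9.4: (1.4,0) -> (10.8,0) [heading=0, draw]
BK 10.6: (10.8,0) -> (0.2,0) [heading=0, draw]
RT 144: heading 0 -> 216
RT 30: heading 216 -> 186
LT 45: heading 186 -> 231
LT 72: heading 231 -> 303
LT 144: heading 303 -> 87
FD 5.4: (0.2,0) -> (0.483,5.393) [heading=87, draw]
FD 6: (0.483,5.393) -> (0.797,11.384) [heading=87, draw]
FD 12.4: (0.797,11.384) -> (1.446,23.767) [heading=87, draw]
PU: pen up
PU: pen up
Final: pos=(1.446,23.767), heading=87, 6 segment(s) drawn

Segment lengths:
  seg 1: (0,0) -> (1.4,0), length = 1.4
  seg 2: (1.4,0) -> (10.8,0), length = 9.4
  seg 3: (10.8,0) -> (0.2,0), length = 10.6
  seg 4: (0.2,0) -> (0.483,5.393), length = 5.4
  seg 5: (0.483,5.393) -> (0.797,11.384), length = 6
  seg 6: (0.797,11.384) -> (1.446,23.767), length = 12.4
Total = 45.2

Answer: 45.2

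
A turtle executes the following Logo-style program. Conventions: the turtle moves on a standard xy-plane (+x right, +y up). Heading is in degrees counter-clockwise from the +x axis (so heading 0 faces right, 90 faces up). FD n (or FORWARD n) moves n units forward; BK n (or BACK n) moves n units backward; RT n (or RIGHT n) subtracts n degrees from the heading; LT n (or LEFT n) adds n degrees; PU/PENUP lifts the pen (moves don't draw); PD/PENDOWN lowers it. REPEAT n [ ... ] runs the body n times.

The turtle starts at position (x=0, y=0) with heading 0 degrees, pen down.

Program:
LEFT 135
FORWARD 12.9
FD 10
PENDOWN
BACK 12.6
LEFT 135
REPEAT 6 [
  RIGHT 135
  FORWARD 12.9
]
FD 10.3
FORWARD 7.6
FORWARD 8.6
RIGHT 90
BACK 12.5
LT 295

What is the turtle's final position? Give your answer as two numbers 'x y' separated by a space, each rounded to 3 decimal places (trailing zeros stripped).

Answer: -42.905 -1.438

Derivation:
Executing turtle program step by step:
Start: pos=(0,0), heading=0, pen down
LT 135: heading 0 -> 135
FD 12.9: (0,0) -> (-9.122,9.122) [heading=135, draw]
FD 10: (-9.122,9.122) -> (-16.193,16.193) [heading=135, draw]
PD: pen down
BK 12.6: (-16.193,16.193) -> (-7.283,7.283) [heading=135, draw]
LT 135: heading 135 -> 270
REPEAT 6 [
  -- iteration 1/6 --
  RT 135: heading 270 -> 135
  FD 12.9: (-7.283,7.283) -> (-16.405,16.405) [heading=135, draw]
  -- iteration 2/6 --
  RT 135: heading 135 -> 0
  FD 12.9: (-16.405,16.405) -> (-3.505,16.405) [heading=0, draw]
  -- iteration 3/6 --
  RT 135: heading 0 -> 225
  FD 12.9: (-3.505,16.405) -> (-12.627,7.283) [heading=225, draw]
  -- iteration 4/6 --
  RT 135: heading 225 -> 90
  FD 12.9: (-12.627,7.283) -> (-12.627,20.183) [heading=90, draw]
  -- iteration 5/6 --
  RT 135: heading 90 -> 315
  FD 12.9: (-12.627,20.183) -> (-3.505,11.062) [heading=315, draw]
  -- iteration 6/6 --
  RT 135: heading 315 -> 180
  FD 12.9: (-3.505,11.062) -> (-16.405,11.062) [heading=180, draw]
]
FD 10.3: (-16.405,11.062) -> (-26.705,11.062) [heading=180, draw]
FD 7.6: (-26.705,11.062) -> (-34.305,11.062) [heading=180, draw]
FD 8.6: (-34.305,11.062) -> (-42.905,11.062) [heading=180, draw]
RT 90: heading 180 -> 90
BK 12.5: (-42.905,11.062) -> (-42.905,-1.438) [heading=90, draw]
LT 295: heading 90 -> 25
Final: pos=(-42.905,-1.438), heading=25, 13 segment(s) drawn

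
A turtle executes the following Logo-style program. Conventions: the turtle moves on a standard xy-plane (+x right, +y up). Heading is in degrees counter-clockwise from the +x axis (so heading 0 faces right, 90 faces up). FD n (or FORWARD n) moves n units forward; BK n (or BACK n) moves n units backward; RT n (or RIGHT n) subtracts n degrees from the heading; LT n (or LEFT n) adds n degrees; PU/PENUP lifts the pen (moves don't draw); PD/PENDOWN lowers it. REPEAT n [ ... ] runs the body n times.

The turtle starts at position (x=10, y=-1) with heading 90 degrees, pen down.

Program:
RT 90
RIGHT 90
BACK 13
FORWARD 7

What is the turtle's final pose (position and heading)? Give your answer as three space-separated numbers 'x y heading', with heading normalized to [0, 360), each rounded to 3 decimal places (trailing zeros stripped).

Answer: 10 5 270

Derivation:
Executing turtle program step by step:
Start: pos=(10,-1), heading=90, pen down
RT 90: heading 90 -> 0
RT 90: heading 0 -> 270
BK 13: (10,-1) -> (10,12) [heading=270, draw]
FD 7: (10,12) -> (10,5) [heading=270, draw]
Final: pos=(10,5), heading=270, 2 segment(s) drawn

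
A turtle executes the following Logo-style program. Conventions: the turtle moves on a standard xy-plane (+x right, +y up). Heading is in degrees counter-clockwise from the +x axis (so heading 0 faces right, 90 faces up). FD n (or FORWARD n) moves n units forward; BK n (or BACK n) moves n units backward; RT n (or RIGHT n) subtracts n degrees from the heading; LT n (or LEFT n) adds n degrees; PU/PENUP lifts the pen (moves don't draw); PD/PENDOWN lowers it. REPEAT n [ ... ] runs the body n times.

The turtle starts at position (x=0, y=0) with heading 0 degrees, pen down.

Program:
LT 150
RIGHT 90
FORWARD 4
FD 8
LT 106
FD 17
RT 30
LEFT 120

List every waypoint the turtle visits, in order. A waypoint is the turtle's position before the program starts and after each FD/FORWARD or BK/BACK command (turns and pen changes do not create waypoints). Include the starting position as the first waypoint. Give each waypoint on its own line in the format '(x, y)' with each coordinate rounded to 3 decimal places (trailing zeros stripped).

Answer: (0, 0)
(2, 3.464)
(6, 10.392)
(-10.495, 14.505)

Derivation:
Executing turtle program step by step:
Start: pos=(0,0), heading=0, pen down
LT 150: heading 0 -> 150
RT 90: heading 150 -> 60
FD 4: (0,0) -> (2,3.464) [heading=60, draw]
FD 8: (2,3.464) -> (6,10.392) [heading=60, draw]
LT 106: heading 60 -> 166
FD 17: (6,10.392) -> (-10.495,14.505) [heading=166, draw]
RT 30: heading 166 -> 136
LT 120: heading 136 -> 256
Final: pos=(-10.495,14.505), heading=256, 3 segment(s) drawn
Waypoints (4 total):
(0, 0)
(2, 3.464)
(6, 10.392)
(-10.495, 14.505)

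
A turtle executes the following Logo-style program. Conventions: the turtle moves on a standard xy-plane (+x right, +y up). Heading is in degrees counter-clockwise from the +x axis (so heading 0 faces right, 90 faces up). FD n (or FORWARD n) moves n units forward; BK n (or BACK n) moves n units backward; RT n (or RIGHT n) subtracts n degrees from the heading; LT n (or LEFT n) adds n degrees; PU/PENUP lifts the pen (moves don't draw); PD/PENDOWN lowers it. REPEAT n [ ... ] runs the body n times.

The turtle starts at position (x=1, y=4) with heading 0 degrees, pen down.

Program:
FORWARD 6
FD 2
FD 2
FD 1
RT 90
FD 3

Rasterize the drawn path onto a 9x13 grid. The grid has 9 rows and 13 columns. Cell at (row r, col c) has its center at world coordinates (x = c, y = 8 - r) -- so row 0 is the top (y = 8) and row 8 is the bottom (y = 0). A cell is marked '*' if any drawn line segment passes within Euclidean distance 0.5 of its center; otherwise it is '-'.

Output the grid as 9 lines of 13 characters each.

Answer: -------------
-------------
-------------
-------------
-************
------------*
------------*
------------*
-------------

Derivation:
Segment 0: (1,4) -> (7,4)
Segment 1: (7,4) -> (9,4)
Segment 2: (9,4) -> (11,4)
Segment 3: (11,4) -> (12,4)
Segment 4: (12,4) -> (12,1)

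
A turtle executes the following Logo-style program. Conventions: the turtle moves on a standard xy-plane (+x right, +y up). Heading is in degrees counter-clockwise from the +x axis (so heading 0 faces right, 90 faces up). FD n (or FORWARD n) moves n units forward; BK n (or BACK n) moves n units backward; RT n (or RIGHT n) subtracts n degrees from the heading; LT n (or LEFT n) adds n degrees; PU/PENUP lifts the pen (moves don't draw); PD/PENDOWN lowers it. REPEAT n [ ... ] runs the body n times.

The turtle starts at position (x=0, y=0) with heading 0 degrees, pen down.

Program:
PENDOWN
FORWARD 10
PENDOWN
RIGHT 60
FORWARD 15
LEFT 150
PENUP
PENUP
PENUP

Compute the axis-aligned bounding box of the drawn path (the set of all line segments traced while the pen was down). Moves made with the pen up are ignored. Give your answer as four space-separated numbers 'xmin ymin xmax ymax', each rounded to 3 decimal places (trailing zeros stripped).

Executing turtle program step by step:
Start: pos=(0,0), heading=0, pen down
PD: pen down
FD 10: (0,0) -> (10,0) [heading=0, draw]
PD: pen down
RT 60: heading 0 -> 300
FD 15: (10,0) -> (17.5,-12.99) [heading=300, draw]
LT 150: heading 300 -> 90
PU: pen up
PU: pen up
PU: pen up
Final: pos=(17.5,-12.99), heading=90, 2 segment(s) drawn

Segment endpoints: x in {0, 10, 17.5}, y in {-12.99, 0}
xmin=0, ymin=-12.99, xmax=17.5, ymax=0

Answer: 0 -12.99 17.5 0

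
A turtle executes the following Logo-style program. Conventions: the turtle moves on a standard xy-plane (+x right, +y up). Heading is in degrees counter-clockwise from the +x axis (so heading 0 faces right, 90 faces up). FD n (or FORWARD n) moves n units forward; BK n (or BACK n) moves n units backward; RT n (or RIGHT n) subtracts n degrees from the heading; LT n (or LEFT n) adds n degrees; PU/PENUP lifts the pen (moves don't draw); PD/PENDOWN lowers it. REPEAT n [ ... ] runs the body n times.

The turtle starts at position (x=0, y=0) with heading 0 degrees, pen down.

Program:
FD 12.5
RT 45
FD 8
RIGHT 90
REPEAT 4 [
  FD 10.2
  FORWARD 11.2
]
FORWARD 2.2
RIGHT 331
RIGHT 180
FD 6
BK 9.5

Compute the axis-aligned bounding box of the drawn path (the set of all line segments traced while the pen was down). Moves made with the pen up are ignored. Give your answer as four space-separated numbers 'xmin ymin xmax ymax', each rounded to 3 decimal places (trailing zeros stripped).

Executing turtle program step by step:
Start: pos=(0,0), heading=0, pen down
FD 12.5: (0,0) -> (12.5,0) [heading=0, draw]
RT 45: heading 0 -> 315
FD 8: (12.5,0) -> (18.157,-5.657) [heading=315, draw]
RT 90: heading 315 -> 225
REPEAT 4 [
  -- iteration 1/4 --
  FD 10.2: (18.157,-5.657) -> (10.944,-12.869) [heading=225, draw]
  FD 11.2: (10.944,-12.869) -> (3.025,-20.789) [heading=225, draw]
  -- iteration 2/4 --
  FD 10.2: (3.025,-20.789) -> (-4.188,-28.001) [heading=225, draw]
  FD 11.2: (-4.188,-28.001) -> (-12.107,-35.921) [heading=225, draw]
  -- iteration 3/4 --
  FD 10.2: (-12.107,-35.921) -> (-19.32,-43.134) [heading=225, draw]
  FD 11.2: (-19.32,-43.134) -> (-27.239,-51.053) [heading=225, draw]
  -- iteration 4/4 --
  FD 10.2: (-27.239,-51.053) -> (-34.452,-58.266) [heading=225, draw]
  FD 11.2: (-34.452,-58.266) -> (-42.371,-66.185) [heading=225, draw]
]
FD 2.2: (-42.371,-66.185) -> (-43.927,-67.741) [heading=225, draw]
RT 331: heading 225 -> 254
RT 180: heading 254 -> 74
FD 6: (-43.927,-67.741) -> (-42.273,-61.973) [heading=74, draw]
BK 9.5: (-42.273,-61.973) -> (-44.892,-71.105) [heading=74, draw]
Final: pos=(-44.892,-71.105), heading=74, 13 segment(s) drawn

Segment endpoints: x in {-44.892, -43.927, -42.371, -42.273, -34.452, -27.239, -19.32, -12.107, -4.188, 0, 3.025, 10.944, 12.5, 18.157}, y in {-71.105, -67.741, -66.185, -61.973, -58.266, -51.053, -43.134, -35.921, -28.001, -20.789, -12.869, -5.657, 0}
xmin=-44.892, ymin=-71.105, xmax=18.157, ymax=0

Answer: -44.892 -71.105 18.157 0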